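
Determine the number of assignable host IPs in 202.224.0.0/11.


Host bits = 32 - 11 = 21
Total addresses = 2^21 = 2097152
Usable = total - 2 (network and broadcast)
Usable hosts: 2097150


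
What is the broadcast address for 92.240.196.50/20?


Network: 92.240.192.0/20
Host bits = 12
Set all host bits to 1:
Broadcast: 92.240.207.255


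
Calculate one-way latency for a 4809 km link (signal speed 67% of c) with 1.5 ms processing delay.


Speed = 0.67 * 3e5 km/s = 201000 km/s
Propagation delay = 4809 / 201000 = 0.0239 s = 23.9254 ms
Processing delay = 1.5 ms
Total one-way latency = 25.4254 ms


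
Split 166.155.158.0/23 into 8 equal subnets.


New prefix = 23 + 3 = 26
Each subnet has 64 addresses
  166.155.158.0/26
  166.155.158.64/26
  166.155.158.128/26
  166.155.158.192/26
  166.155.159.0/26
  166.155.159.64/26
  166.155.159.128/26
  166.155.159.192/26
Subnets: 166.155.158.0/26, 166.155.158.64/26, 166.155.158.128/26, 166.155.158.192/26, 166.155.159.0/26, 166.155.159.64/26, 166.155.159.128/26, 166.155.159.192/26


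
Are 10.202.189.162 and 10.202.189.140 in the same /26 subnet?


Mask: 255.255.255.192
10.202.189.162 AND mask = 10.202.189.128
10.202.189.140 AND mask = 10.202.189.128
Yes, same subnet (10.202.189.128)


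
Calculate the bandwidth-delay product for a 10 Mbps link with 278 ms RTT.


BDP = bandwidth * RTT
= 10 Mbps * 278 ms
= 10 * 1e6 * 278 / 1000 bits
= 2780000 bits
= 347500 bytes
= 339.3555 KB
BDP = 2780000 bits (347500 bytes)


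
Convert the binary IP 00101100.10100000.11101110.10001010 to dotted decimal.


00101100 = 44
10100000 = 160
11101110 = 238
10001010 = 138
IP: 44.160.238.138


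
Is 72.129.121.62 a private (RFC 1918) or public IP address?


RFC 1918 private ranges:
  10.0.0.0/8 (10.0.0.0 - 10.255.255.255)
  172.16.0.0/12 (172.16.0.0 - 172.31.255.255)
  192.168.0.0/16 (192.168.0.0 - 192.168.255.255)
Public (not in any RFC 1918 range)


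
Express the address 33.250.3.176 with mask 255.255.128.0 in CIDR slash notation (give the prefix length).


Binary: 11111111.11111111.10000000.00000000
Count leading 1s
Prefix: /17


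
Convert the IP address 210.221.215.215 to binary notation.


210 = 11010010
221 = 11011101
215 = 11010111
215 = 11010111
Binary: 11010010.11011101.11010111.11010111


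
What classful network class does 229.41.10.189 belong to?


First octet: 229
Binary: 11100101
1110xxxx -> Class D (224-239)
Class D (multicast), default mask N/A


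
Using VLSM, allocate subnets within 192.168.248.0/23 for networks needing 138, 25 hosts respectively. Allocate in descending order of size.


138 hosts -> /24 (254 usable): 192.168.248.0/24
25 hosts -> /27 (30 usable): 192.168.249.0/27
Allocation: 192.168.248.0/24 (138 hosts, 254 usable); 192.168.249.0/27 (25 hosts, 30 usable)


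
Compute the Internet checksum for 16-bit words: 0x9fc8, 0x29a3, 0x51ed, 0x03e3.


Sum all words (with carry folding):
+ 0x9fc8 = 0x9fc8
+ 0x29a3 = 0xc96b
+ 0x51ed = 0x1b59
+ 0x03e3 = 0x1f3c
One's complement: ~0x1f3c
Checksum = 0xe0c3


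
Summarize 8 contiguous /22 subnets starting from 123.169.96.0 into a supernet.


Original prefix: /22
Number of subnets: 8 = 2^3
New prefix = 22 - 3 = 19
Supernet: 123.169.96.0/19


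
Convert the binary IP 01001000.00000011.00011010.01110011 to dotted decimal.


01001000 = 72
00000011 = 3
00011010 = 26
01110011 = 115
IP: 72.3.26.115


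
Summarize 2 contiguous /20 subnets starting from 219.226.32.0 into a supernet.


Original prefix: /20
Number of subnets: 2 = 2^1
New prefix = 20 - 1 = 19
Supernet: 219.226.32.0/19


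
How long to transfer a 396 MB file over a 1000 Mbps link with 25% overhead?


Effective throughput = 1000 * (1 - 25/100) = 750 Mbps
File size in Mb = 396 * 8 = 3168 Mb
Time = 3168 / 750
Time = 4.224 seconds


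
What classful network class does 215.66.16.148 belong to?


First octet: 215
Binary: 11010111
110xxxxx -> Class C (192-223)
Class C, default mask 255.255.255.0 (/24)


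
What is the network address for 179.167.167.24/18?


IP:   10110011.10100111.10100111.00011000
Mask: 11111111.11111111.11000000.00000000
AND operation:
Net:  10110011.10100111.10000000.00000000
Network: 179.167.128.0/18


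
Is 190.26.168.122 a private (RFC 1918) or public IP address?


RFC 1918 private ranges:
  10.0.0.0/8 (10.0.0.0 - 10.255.255.255)
  172.16.0.0/12 (172.16.0.0 - 172.31.255.255)
  192.168.0.0/16 (192.168.0.0 - 192.168.255.255)
Public (not in any RFC 1918 range)


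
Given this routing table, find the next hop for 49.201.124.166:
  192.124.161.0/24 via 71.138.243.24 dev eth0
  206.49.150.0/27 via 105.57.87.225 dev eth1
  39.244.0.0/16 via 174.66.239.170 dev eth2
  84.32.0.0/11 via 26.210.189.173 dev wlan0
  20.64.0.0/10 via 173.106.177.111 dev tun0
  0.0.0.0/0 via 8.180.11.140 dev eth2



Longest prefix match for 49.201.124.166:
  /24 192.124.161.0: no
  /27 206.49.150.0: no
  /16 39.244.0.0: no
  /11 84.32.0.0: no
  /10 20.64.0.0: no
  /0 0.0.0.0: MATCH
Selected: next-hop 8.180.11.140 via eth2 (matched /0)


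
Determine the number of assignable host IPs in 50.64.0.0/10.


Host bits = 32 - 10 = 22
Total addresses = 2^22 = 4194304
Usable = total - 2 (network and broadcast)
Usable hosts: 4194302


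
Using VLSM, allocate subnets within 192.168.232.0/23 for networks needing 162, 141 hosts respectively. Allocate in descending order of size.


162 hosts -> /24 (254 usable): 192.168.232.0/24
141 hosts -> /24 (254 usable): 192.168.233.0/24
Allocation: 192.168.232.0/24 (162 hosts, 254 usable); 192.168.233.0/24 (141 hosts, 254 usable)


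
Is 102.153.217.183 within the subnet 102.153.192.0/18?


Subnet network: 102.153.192.0
Test IP AND mask: 102.153.192.0
Yes, 102.153.217.183 is in 102.153.192.0/18


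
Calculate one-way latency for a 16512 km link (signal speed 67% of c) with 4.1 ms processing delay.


Speed = 0.67 * 3e5 km/s = 201000 km/s
Propagation delay = 16512 / 201000 = 0.0821 s = 82.1493 ms
Processing delay = 4.1 ms
Total one-way latency = 86.2493 ms


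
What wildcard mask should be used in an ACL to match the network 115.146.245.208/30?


Subnet mask: 255.255.255.252
Wildcard = 255.255.255.255 - subnet mask
255 - 255 = 0
255 - 255 = 0
255 - 255 = 0
255 - 252 = 3
Wildcard: 0.0.0.3


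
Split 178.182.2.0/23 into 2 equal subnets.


New prefix = 23 + 1 = 24
Each subnet has 256 addresses
  178.182.2.0/24
  178.182.3.0/24
Subnets: 178.182.2.0/24, 178.182.3.0/24


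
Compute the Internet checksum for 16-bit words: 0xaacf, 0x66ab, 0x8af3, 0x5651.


Sum all words (with carry folding):
+ 0xaacf = 0xaacf
+ 0x66ab = 0x117b
+ 0x8af3 = 0x9c6e
+ 0x5651 = 0xf2bf
One's complement: ~0xf2bf
Checksum = 0x0d40


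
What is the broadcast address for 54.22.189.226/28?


Network: 54.22.189.224/28
Host bits = 4
Set all host bits to 1:
Broadcast: 54.22.189.239


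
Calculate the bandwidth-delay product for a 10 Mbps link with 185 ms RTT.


BDP = bandwidth * RTT
= 10 Mbps * 185 ms
= 10 * 1e6 * 185 / 1000 bits
= 1850000 bits
= 231250 bytes
= 225.8301 KB
BDP = 1850000 bits (231250 bytes)


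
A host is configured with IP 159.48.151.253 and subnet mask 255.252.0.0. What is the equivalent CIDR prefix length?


Binary: 11111111.11111100.00000000.00000000
Count leading 1s
Prefix: /14


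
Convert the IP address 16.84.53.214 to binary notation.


16 = 00010000
84 = 01010100
53 = 00110101
214 = 11010110
Binary: 00010000.01010100.00110101.11010110


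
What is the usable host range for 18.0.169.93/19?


Network: 18.0.160.0
Broadcast: 18.0.191.255
First usable = network + 1
Last usable = broadcast - 1
Range: 18.0.160.1 to 18.0.191.254


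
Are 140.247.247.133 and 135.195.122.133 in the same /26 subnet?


Mask: 255.255.255.192
140.247.247.133 AND mask = 140.247.247.128
135.195.122.133 AND mask = 135.195.122.128
No, different subnets (140.247.247.128 vs 135.195.122.128)


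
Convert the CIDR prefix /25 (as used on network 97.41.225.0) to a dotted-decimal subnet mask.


/25 means 25 network bits, 7 host bits
Binary: 11111111111111111111111110000000
Mask: 255.255.255.128


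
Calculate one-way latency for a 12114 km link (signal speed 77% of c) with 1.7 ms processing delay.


Speed = 0.77 * 3e5 km/s = 231000 km/s
Propagation delay = 12114 / 231000 = 0.0524 s = 52.4416 ms
Processing delay = 1.7 ms
Total one-way latency = 54.1416 ms


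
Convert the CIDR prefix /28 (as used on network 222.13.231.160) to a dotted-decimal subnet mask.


/28 means 28 network bits, 4 host bits
Binary: 11111111111111111111111111110000
Mask: 255.255.255.240


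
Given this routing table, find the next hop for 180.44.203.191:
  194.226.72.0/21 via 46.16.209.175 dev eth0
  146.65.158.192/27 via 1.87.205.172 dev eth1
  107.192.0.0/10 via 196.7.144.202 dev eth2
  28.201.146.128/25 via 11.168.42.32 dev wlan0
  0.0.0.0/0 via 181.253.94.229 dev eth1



Longest prefix match for 180.44.203.191:
  /21 194.226.72.0: no
  /27 146.65.158.192: no
  /10 107.192.0.0: no
  /25 28.201.146.128: no
  /0 0.0.0.0: MATCH
Selected: next-hop 181.253.94.229 via eth1 (matched /0)


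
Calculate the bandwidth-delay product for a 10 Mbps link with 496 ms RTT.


BDP = bandwidth * RTT
= 10 Mbps * 496 ms
= 10 * 1e6 * 496 / 1000 bits
= 4960000 bits
= 620000 bytes
= 605.4688 KB
BDP = 4960000 bits (620000 bytes)


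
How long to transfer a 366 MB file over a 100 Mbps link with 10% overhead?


Effective throughput = 100 * (1 - 10/100) = 90 Mbps
File size in Mb = 366 * 8 = 2928 Mb
Time = 2928 / 90
Time = 32.5333 seconds


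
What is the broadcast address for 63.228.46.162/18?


Network: 63.228.0.0/18
Host bits = 14
Set all host bits to 1:
Broadcast: 63.228.63.255


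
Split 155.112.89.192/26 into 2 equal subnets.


New prefix = 26 + 1 = 27
Each subnet has 32 addresses
  155.112.89.192/27
  155.112.89.224/27
Subnets: 155.112.89.192/27, 155.112.89.224/27


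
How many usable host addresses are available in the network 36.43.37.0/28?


Host bits = 32 - 28 = 4
Total addresses = 2^4 = 16
Usable = total - 2 (network and broadcast)
Usable hosts: 14


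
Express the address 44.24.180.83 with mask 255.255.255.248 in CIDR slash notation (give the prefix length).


Binary: 11111111.11111111.11111111.11111000
Count leading 1s
Prefix: /29


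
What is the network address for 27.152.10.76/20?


IP:   00011011.10011000.00001010.01001100
Mask: 11111111.11111111.11110000.00000000
AND operation:
Net:  00011011.10011000.00000000.00000000
Network: 27.152.0.0/20


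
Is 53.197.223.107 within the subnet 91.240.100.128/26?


Subnet network: 91.240.100.128
Test IP AND mask: 53.197.223.64
No, 53.197.223.107 is not in 91.240.100.128/26


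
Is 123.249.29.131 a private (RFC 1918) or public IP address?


RFC 1918 private ranges:
  10.0.0.0/8 (10.0.0.0 - 10.255.255.255)
  172.16.0.0/12 (172.16.0.0 - 172.31.255.255)
  192.168.0.0/16 (192.168.0.0 - 192.168.255.255)
Public (not in any RFC 1918 range)


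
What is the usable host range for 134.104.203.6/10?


Network: 134.64.0.0
Broadcast: 134.127.255.255
First usable = network + 1
Last usable = broadcast - 1
Range: 134.64.0.1 to 134.127.255.254


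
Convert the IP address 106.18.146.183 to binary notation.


106 = 01101010
18 = 00010010
146 = 10010010
183 = 10110111
Binary: 01101010.00010010.10010010.10110111


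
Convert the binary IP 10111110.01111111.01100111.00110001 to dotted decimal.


10111110 = 190
01111111 = 127
01100111 = 103
00110001 = 49
IP: 190.127.103.49


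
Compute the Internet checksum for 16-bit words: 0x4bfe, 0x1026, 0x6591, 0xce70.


Sum all words (with carry folding):
+ 0x4bfe = 0x4bfe
+ 0x1026 = 0x5c24
+ 0x6591 = 0xc1b5
+ 0xce70 = 0x9026
One's complement: ~0x9026
Checksum = 0x6fd9


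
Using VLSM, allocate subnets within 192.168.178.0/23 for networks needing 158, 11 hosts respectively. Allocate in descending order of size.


158 hosts -> /24 (254 usable): 192.168.178.0/24
11 hosts -> /28 (14 usable): 192.168.179.0/28
Allocation: 192.168.178.0/24 (158 hosts, 254 usable); 192.168.179.0/28 (11 hosts, 14 usable)


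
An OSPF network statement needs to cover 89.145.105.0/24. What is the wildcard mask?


Subnet mask: 255.255.255.0
Wildcard = 255.255.255.255 - subnet mask
255 - 255 = 0
255 - 255 = 0
255 - 255 = 0
255 - 0 = 255
Wildcard: 0.0.0.255


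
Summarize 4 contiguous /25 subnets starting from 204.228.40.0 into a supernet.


Original prefix: /25
Number of subnets: 4 = 2^2
New prefix = 25 - 2 = 23
Supernet: 204.228.40.0/23


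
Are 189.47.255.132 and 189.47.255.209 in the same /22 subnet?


Mask: 255.255.252.0
189.47.255.132 AND mask = 189.47.252.0
189.47.255.209 AND mask = 189.47.252.0
Yes, same subnet (189.47.252.0)


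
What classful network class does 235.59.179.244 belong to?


First octet: 235
Binary: 11101011
1110xxxx -> Class D (224-239)
Class D (multicast), default mask N/A


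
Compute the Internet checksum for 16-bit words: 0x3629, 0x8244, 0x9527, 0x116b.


Sum all words (with carry folding):
+ 0x3629 = 0x3629
+ 0x8244 = 0xb86d
+ 0x9527 = 0x4d95
+ 0x116b = 0x5f00
One's complement: ~0x5f00
Checksum = 0xa0ff


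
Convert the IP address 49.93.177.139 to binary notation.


49 = 00110001
93 = 01011101
177 = 10110001
139 = 10001011
Binary: 00110001.01011101.10110001.10001011


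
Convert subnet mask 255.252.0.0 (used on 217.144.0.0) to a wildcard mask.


Subnet mask: 255.252.0.0
Wildcard = 255.255.255.255 - subnet mask
255 - 255 = 0
255 - 252 = 3
255 - 0 = 255
255 - 0 = 255
Wildcard: 0.3.255.255


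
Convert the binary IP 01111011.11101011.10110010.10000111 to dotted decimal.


01111011 = 123
11101011 = 235
10110010 = 178
10000111 = 135
IP: 123.235.178.135


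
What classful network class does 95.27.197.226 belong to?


First octet: 95
Binary: 01011111
0xxxxxxx -> Class A (1-126)
Class A, default mask 255.0.0.0 (/8)


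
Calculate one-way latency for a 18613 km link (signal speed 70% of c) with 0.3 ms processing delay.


Speed = 0.7 * 3e5 km/s = 210000 km/s
Propagation delay = 18613 / 210000 = 0.0886 s = 88.6333 ms
Processing delay = 0.3 ms
Total one-way latency = 88.9333 ms


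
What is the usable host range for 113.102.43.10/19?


Network: 113.102.32.0
Broadcast: 113.102.63.255
First usable = network + 1
Last usable = broadcast - 1
Range: 113.102.32.1 to 113.102.63.254


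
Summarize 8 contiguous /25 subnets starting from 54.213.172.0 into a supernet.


Original prefix: /25
Number of subnets: 8 = 2^3
New prefix = 25 - 3 = 22
Supernet: 54.213.172.0/22


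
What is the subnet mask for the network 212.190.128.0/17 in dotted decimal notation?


/17 means 17 network bits, 15 host bits
Binary: 11111111111111111000000000000000
Mask: 255.255.128.0


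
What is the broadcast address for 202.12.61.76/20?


Network: 202.12.48.0/20
Host bits = 12
Set all host bits to 1:
Broadcast: 202.12.63.255


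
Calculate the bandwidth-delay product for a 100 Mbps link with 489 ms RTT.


BDP = bandwidth * RTT
= 100 Mbps * 489 ms
= 100 * 1e6 * 489 / 1000 bits
= 48900000 bits
= 6112500 bytes
= 5969.2383 KB
BDP = 48900000 bits (6112500 bytes)


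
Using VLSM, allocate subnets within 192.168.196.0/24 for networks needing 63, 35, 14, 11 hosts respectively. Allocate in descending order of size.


63 hosts -> /25 (126 usable): 192.168.196.0/25
35 hosts -> /26 (62 usable): 192.168.196.128/26
14 hosts -> /28 (14 usable): 192.168.196.192/28
11 hosts -> /28 (14 usable): 192.168.196.208/28
Allocation: 192.168.196.0/25 (63 hosts, 126 usable); 192.168.196.128/26 (35 hosts, 62 usable); 192.168.196.192/28 (14 hosts, 14 usable); 192.168.196.208/28 (11 hosts, 14 usable)


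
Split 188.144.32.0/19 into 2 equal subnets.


New prefix = 19 + 1 = 20
Each subnet has 4096 addresses
  188.144.32.0/20
  188.144.48.0/20
Subnets: 188.144.32.0/20, 188.144.48.0/20


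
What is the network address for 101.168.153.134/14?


IP:   01100101.10101000.10011001.10000110
Mask: 11111111.11111100.00000000.00000000
AND operation:
Net:  01100101.10101000.00000000.00000000
Network: 101.168.0.0/14


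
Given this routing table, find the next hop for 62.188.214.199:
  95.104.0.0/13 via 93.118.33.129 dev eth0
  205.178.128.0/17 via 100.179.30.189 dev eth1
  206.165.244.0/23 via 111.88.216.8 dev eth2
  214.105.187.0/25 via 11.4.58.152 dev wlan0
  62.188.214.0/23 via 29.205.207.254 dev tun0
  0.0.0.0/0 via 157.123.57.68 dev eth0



Longest prefix match for 62.188.214.199:
  /13 95.104.0.0: no
  /17 205.178.128.0: no
  /23 206.165.244.0: no
  /25 214.105.187.0: no
  /23 62.188.214.0: MATCH
  /0 0.0.0.0: MATCH
Selected: next-hop 29.205.207.254 via tun0 (matched /23)


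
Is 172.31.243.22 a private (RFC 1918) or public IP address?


RFC 1918 private ranges:
  10.0.0.0/8 (10.0.0.0 - 10.255.255.255)
  172.16.0.0/12 (172.16.0.0 - 172.31.255.255)
  192.168.0.0/16 (192.168.0.0 - 192.168.255.255)
Private (in 172.16.0.0/12)


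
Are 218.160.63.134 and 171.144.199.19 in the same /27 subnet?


Mask: 255.255.255.224
218.160.63.134 AND mask = 218.160.63.128
171.144.199.19 AND mask = 171.144.199.0
No, different subnets (218.160.63.128 vs 171.144.199.0)


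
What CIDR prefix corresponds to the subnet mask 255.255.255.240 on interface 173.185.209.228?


Binary: 11111111.11111111.11111111.11110000
Count leading 1s
Prefix: /28


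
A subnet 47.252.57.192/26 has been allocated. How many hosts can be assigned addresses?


Host bits = 32 - 26 = 6
Total addresses = 2^6 = 64
Usable = total - 2 (network and broadcast)
Usable hosts: 62


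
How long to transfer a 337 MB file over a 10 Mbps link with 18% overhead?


Effective throughput = 10 * (1 - 18/100) = 8.2 Mbps
File size in Mb = 337 * 8 = 2696 Mb
Time = 2696 / 8.2
Time = 328.7805 seconds


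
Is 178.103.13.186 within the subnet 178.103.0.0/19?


Subnet network: 178.103.0.0
Test IP AND mask: 178.103.0.0
Yes, 178.103.13.186 is in 178.103.0.0/19


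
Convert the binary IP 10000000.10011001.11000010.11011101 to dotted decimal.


10000000 = 128
10011001 = 153
11000010 = 194
11011101 = 221
IP: 128.153.194.221


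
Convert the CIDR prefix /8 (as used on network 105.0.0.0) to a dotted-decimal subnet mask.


/8 means 8 network bits, 24 host bits
Binary: 11111111000000000000000000000000
Mask: 255.0.0.0


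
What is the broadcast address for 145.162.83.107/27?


Network: 145.162.83.96/27
Host bits = 5
Set all host bits to 1:
Broadcast: 145.162.83.127


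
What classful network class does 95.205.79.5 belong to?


First octet: 95
Binary: 01011111
0xxxxxxx -> Class A (1-126)
Class A, default mask 255.0.0.0 (/8)


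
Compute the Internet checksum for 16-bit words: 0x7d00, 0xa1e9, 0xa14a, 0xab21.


Sum all words (with carry folding):
+ 0x7d00 = 0x7d00
+ 0xa1e9 = 0x1eea
+ 0xa14a = 0xc034
+ 0xab21 = 0x6b56
One's complement: ~0x6b56
Checksum = 0x94a9


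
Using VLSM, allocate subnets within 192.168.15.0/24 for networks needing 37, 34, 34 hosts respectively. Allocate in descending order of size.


37 hosts -> /26 (62 usable): 192.168.15.0/26
34 hosts -> /26 (62 usable): 192.168.15.64/26
34 hosts -> /26 (62 usable): 192.168.15.128/26
Allocation: 192.168.15.0/26 (37 hosts, 62 usable); 192.168.15.64/26 (34 hosts, 62 usable); 192.168.15.128/26 (34 hosts, 62 usable)


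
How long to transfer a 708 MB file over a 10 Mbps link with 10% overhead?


Effective throughput = 10 * (1 - 10/100) = 9 Mbps
File size in Mb = 708 * 8 = 5664 Mb
Time = 5664 / 9
Time = 629.3333 seconds


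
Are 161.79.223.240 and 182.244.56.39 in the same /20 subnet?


Mask: 255.255.240.0
161.79.223.240 AND mask = 161.79.208.0
182.244.56.39 AND mask = 182.244.48.0
No, different subnets (161.79.208.0 vs 182.244.48.0)


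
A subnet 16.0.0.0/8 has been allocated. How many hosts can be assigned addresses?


Host bits = 32 - 8 = 24
Total addresses = 2^24 = 16777216
Usable = total - 2 (network and broadcast)
Usable hosts: 16777214


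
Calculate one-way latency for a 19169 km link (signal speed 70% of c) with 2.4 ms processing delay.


Speed = 0.7 * 3e5 km/s = 210000 km/s
Propagation delay = 19169 / 210000 = 0.0913 s = 91.281 ms
Processing delay = 2.4 ms
Total one-way latency = 93.681 ms


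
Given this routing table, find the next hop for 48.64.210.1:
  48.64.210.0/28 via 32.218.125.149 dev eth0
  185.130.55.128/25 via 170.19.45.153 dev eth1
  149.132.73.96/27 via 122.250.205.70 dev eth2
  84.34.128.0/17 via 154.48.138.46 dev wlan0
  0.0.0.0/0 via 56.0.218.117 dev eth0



Longest prefix match for 48.64.210.1:
  /28 48.64.210.0: MATCH
  /25 185.130.55.128: no
  /27 149.132.73.96: no
  /17 84.34.128.0: no
  /0 0.0.0.0: MATCH
Selected: next-hop 32.218.125.149 via eth0 (matched /28)


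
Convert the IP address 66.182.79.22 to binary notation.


66 = 01000010
182 = 10110110
79 = 01001111
22 = 00010110
Binary: 01000010.10110110.01001111.00010110


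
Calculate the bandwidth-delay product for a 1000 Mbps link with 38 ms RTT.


BDP = bandwidth * RTT
= 1000 Mbps * 38 ms
= 1000 * 1e6 * 38 / 1000 bits
= 38000000 bits
= 4750000 bytes
= 4638.6719 KB
BDP = 38000000 bits (4750000 bytes)


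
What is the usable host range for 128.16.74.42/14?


Network: 128.16.0.0
Broadcast: 128.19.255.255
First usable = network + 1
Last usable = broadcast - 1
Range: 128.16.0.1 to 128.19.255.254


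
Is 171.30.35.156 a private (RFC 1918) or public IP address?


RFC 1918 private ranges:
  10.0.0.0/8 (10.0.0.0 - 10.255.255.255)
  172.16.0.0/12 (172.16.0.0 - 172.31.255.255)
  192.168.0.0/16 (192.168.0.0 - 192.168.255.255)
Public (not in any RFC 1918 range)


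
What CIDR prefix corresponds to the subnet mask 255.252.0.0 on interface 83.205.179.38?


Binary: 11111111.11111100.00000000.00000000
Count leading 1s
Prefix: /14


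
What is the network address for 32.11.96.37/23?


IP:   00100000.00001011.01100000.00100101
Mask: 11111111.11111111.11111110.00000000
AND operation:
Net:  00100000.00001011.01100000.00000000
Network: 32.11.96.0/23


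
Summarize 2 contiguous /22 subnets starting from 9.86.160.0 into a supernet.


Original prefix: /22
Number of subnets: 2 = 2^1
New prefix = 22 - 1 = 21
Supernet: 9.86.160.0/21


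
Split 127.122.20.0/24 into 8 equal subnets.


New prefix = 24 + 3 = 27
Each subnet has 32 addresses
  127.122.20.0/27
  127.122.20.32/27
  127.122.20.64/27
  127.122.20.96/27
  127.122.20.128/27
  127.122.20.160/27
  127.122.20.192/27
  127.122.20.224/27
Subnets: 127.122.20.0/27, 127.122.20.32/27, 127.122.20.64/27, 127.122.20.96/27, 127.122.20.128/27, 127.122.20.160/27, 127.122.20.192/27, 127.122.20.224/27


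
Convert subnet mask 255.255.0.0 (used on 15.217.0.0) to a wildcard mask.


Subnet mask: 255.255.0.0
Wildcard = 255.255.255.255 - subnet mask
255 - 255 = 0
255 - 255 = 0
255 - 0 = 255
255 - 0 = 255
Wildcard: 0.0.255.255


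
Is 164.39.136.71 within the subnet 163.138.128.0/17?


Subnet network: 163.138.128.0
Test IP AND mask: 164.39.128.0
No, 164.39.136.71 is not in 163.138.128.0/17


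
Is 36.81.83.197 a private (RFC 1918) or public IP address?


RFC 1918 private ranges:
  10.0.0.0/8 (10.0.0.0 - 10.255.255.255)
  172.16.0.0/12 (172.16.0.0 - 172.31.255.255)
  192.168.0.0/16 (192.168.0.0 - 192.168.255.255)
Public (not in any RFC 1918 range)


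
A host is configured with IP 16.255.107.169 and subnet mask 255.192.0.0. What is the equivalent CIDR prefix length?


Binary: 11111111.11000000.00000000.00000000
Count leading 1s
Prefix: /10


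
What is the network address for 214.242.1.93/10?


IP:   11010110.11110010.00000001.01011101
Mask: 11111111.11000000.00000000.00000000
AND operation:
Net:  11010110.11000000.00000000.00000000
Network: 214.192.0.0/10


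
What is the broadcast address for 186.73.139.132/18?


Network: 186.73.128.0/18
Host bits = 14
Set all host bits to 1:
Broadcast: 186.73.191.255


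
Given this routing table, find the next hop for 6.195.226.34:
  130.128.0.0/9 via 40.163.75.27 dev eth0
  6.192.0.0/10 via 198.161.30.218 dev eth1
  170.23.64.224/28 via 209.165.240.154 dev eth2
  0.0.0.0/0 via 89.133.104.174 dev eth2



Longest prefix match for 6.195.226.34:
  /9 130.128.0.0: no
  /10 6.192.0.0: MATCH
  /28 170.23.64.224: no
  /0 0.0.0.0: MATCH
Selected: next-hop 198.161.30.218 via eth1 (matched /10)


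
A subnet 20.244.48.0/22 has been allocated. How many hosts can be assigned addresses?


Host bits = 32 - 22 = 10
Total addresses = 2^10 = 1024
Usable = total - 2 (network and broadcast)
Usable hosts: 1022


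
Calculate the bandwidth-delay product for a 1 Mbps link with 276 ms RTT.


BDP = bandwidth * RTT
= 1 Mbps * 276 ms
= 1 * 1e6 * 276 / 1000 bits
= 276000 bits
= 34500 bytes
= 33.6914 KB
BDP = 276000 bits (34500 bytes)


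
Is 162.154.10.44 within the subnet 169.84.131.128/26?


Subnet network: 169.84.131.128
Test IP AND mask: 162.154.10.0
No, 162.154.10.44 is not in 169.84.131.128/26


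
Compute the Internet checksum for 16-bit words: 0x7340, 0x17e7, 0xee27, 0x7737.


Sum all words (with carry folding):
+ 0x7340 = 0x7340
+ 0x17e7 = 0x8b27
+ 0xee27 = 0x794f
+ 0x7737 = 0xf086
One's complement: ~0xf086
Checksum = 0x0f79


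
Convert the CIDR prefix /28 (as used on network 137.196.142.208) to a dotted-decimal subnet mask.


/28 means 28 network bits, 4 host bits
Binary: 11111111111111111111111111110000
Mask: 255.255.255.240


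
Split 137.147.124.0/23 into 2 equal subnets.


New prefix = 23 + 1 = 24
Each subnet has 256 addresses
  137.147.124.0/24
  137.147.125.0/24
Subnets: 137.147.124.0/24, 137.147.125.0/24


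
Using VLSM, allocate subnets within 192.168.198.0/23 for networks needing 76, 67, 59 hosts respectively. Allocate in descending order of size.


76 hosts -> /25 (126 usable): 192.168.198.0/25
67 hosts -> /25 (126 usable): 192.168.198.128/25
59 hosts -> /26 (62 usable): 192.168.199.0/26
Allocation: 192.168.198.0/25 (76 hosts, 126 usable); 192.168.198.128/25 (67 hosts, 126 usable); 192.168.199.0/26 (59 hosts, 62 usable)


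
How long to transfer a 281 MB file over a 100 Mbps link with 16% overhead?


Effective throughput = 100 * (1 - 16/100) = 84 Mbps
File size in Mb = 281 * 8 = 2248 Mb
Time = 2248 / 84
Time = 26.7619 seconds


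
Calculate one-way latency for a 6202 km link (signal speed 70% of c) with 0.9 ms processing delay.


Speed = 0.7 * 3e5 km/s = 210000 km/s
Propagation delay = 6202 / 210000 = 0.0295 s = 29.5333 ms
Processing delay = 0.9 ms
Total one-way latency = 30.4333 ms


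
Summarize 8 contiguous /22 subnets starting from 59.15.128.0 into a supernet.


Original prefix: /22
Number of subnets: 8 = 2^3
New prefix = 22 - 3 = 19
Supernet: 59.15.128.0/19


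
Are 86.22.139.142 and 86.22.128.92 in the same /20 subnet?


Mask: 255.255.240.0
86.22.139.142 AND mask = 86.22.128.0
86.22.128.92 AND mask = 86.22.128.0
Yes, same subnet (86.22.128.0)


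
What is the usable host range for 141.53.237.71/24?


Network: 141.53.237.0
Broadcast: 141.53.237.255
First usable = network + 1
Last usable = broadcast - 1
Range: 141.53.237.1 to 141.53.237.254


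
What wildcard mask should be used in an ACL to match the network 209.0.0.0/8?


Subnet mask: 255.0.0.0
Wildcard = 255.255.255.255 - subnet mask
255 - 255 = 0
255 - 0 = 255
255 - 0 = 255
255 - 0 = 255
Wildcard: 0.255.255.255


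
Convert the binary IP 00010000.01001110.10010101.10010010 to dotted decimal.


00010000 = 16
01001110 = 78
10010101 = 149
10010010 = 146
IP: 16.78.149.146


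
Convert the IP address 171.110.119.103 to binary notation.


171 = 10101011
110 = 01101110
119 = 01110111
103 = 01100111
Binary: 10101011.01101110.01110111.01100111


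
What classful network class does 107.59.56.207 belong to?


First octet: 107
Binary: 01101011
0xxxxxxx -> Class A (1-126)
Class A, default mask 255.0.0.0 (/8)


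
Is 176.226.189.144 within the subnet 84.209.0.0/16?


Subnet network: 84.209.0.0
Test IP AND mask: 176.226.0.0
No, 176.226.189.144 is not in 84.209.0.0/16


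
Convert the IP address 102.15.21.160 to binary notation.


102 = 01100110
15 = 00001111
21 = 00010101
160 = 10100000
Binary: 01100110.00001111.00010101.10100000


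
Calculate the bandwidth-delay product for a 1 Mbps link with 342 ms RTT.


BDP = bandwidth * RTT
= 1 Mbps * 342 ms
= 1 * 1e6 * 342 / 1000 bits
= 342000 bits
= 42750 bytes
= 41.748 KB
BDP = 342000 bits (42750 bytes)


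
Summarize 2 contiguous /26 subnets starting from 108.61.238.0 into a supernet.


Original prefix: /26
Number of subnets: 2 = 2^1
New prefix = 26 - 1 = 25
Supernet: 108.61.238.0/25


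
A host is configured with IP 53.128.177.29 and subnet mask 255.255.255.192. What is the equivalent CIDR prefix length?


Binary: 11111111.11111111.11111111.11000000
Count leading 1s
Prefix: /26


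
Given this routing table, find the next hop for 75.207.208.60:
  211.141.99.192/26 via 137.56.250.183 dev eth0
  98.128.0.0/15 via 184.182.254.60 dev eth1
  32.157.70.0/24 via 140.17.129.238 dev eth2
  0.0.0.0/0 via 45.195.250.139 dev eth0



Longest prefix match for 75.207.208.60:
  /26 211.141.99.192: no
  /15 98.128.0.0: no
  /24 32.157.70.0: no
  /0 0.0.0.0: MATCH
Selected: next-hop 45.195.250.139 via eth0 (matched /0)


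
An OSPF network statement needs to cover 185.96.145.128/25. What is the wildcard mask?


Subnet mask: 255.255.255.128
Wildcard = 255.255.255.255 - subnet mask
255 - 255 = 0
255 - 255 = 0
255 - 255 = 0
255 - 128 = 127
Wildcard: 0.0.0.127


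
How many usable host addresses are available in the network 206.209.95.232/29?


Host bits = 32 - 29 = 3
Total addresses = 2^3 = 8
Usable = total - 2 (network and broadcast)
Usable hosts: 6


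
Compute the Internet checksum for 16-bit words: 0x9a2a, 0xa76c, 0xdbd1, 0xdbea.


Sum all words (with carry folding):
+ 0x9a2a = 0x9a2a
+ 0xa76c = 0x4197
+ 0xdbd1 = 0x1d69
+ 0xdbea = 0xf953
One's complement: ~0xf953
Checksum = 0x06ac


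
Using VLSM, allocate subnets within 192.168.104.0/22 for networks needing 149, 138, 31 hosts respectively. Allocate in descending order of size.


149 hosts -> /24 (254 usable): 192.168.104.0/24
138 hosts -> /24 (254 usable): 192.168.105.0/24
31 hosts -> /26 (62 usable): 192.168.106.0/26
Allocation: 192.168.104.0/24 (149 hosts, 254 usable); 192.168.105.0/24 (138 hosts, 254 usable); 192.168.106.0/26 (31 hosts, 62 usable)


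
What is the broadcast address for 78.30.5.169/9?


Network: 78.0.0.0/9
Host bits = 23
Set all host bits to 1:
Broadcast: 78.127.255.255


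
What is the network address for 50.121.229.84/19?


IP:   00110010.01111001.11100101.01010100
Mask: 11111111.11111111.11100000.00000000
AND operation:
Net:  00110010.01111001.11100000.00000000
Network: 50.121.224.0/19


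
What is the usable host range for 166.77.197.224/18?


Network: 166.77.192.0
Broadcast: 166.77.255.255
First usable = network + 1
Last usable = broadcast - 1
Range: 166.77.192.1 to 166.77.255.254


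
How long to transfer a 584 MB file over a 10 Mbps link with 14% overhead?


Effective throughput = 10 * (1 - 14/100) = 8.6 Mbps
File size in Mb = 584 * 8 = 4672 Mb
Time = 4672 / 8.6
Time = 543.2558 seconds


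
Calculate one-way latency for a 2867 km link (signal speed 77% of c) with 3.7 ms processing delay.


Speed = 0.77 * 3e5 km/s = 231000 km/s
Propagation delay = 2867 / 231000 = 0.0124 s = 12.4113 ms
Processing delay = 3.7 ms
Total one-way latency = 16.1113 ms


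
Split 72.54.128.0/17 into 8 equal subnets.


New prefix = 17 + 3 = 20
Each subnet has 4096 addresses
  72.54.128.0/20
  72.54.144.0/20
  72.54.160.0/20
  72.54.176.0/20
  72.54.192.0/20
  72.54.208.0/20
  72.54.224.0/20
  72.54.240.0/20
Subnets: 72.54.128.0/20, 72.54.144.0/20, 72.54.160.0/20, 72.54.176.0/20, 72.54.192.0/20, 72.54.208.0/20, 72.54.224.0/20, 72.54.240.0/20


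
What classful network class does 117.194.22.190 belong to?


First octet: 117
Binary: 01110101
0xxxxxxx -> Class A (1-126)
Class A, default mask 255.0.0.0 (/8)


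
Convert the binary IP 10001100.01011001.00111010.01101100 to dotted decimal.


10001100 = 140
01011001 = 89
00111010 = 58
01101100 = 108
IP: 140.89.58.108


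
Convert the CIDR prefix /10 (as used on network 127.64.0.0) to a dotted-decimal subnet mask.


/10 means 10 network bits, 22 host bits
Binary: 11111111110000000000000000000000
Mask: 255.192.0.0


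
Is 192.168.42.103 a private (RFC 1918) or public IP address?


RFC 1918 private ranges:
  10.0.0.0/8 (10.0.0.0 - 10.255.255.255)
  172.16.0.0/12 (172.16.0.0 - 172.31.255.255)
  192.168.0.0/16 (192.168.0.0 - 192.168.255.255)
Private (in 192.168.0.0/16)


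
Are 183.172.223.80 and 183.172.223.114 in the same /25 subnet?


Mask: 255.255.255.128
183.172.223.80 AND mask = 183.172.223.0
183.172.223.114 AND mask = 183.172.223.0
Yes, same subnet (183.172.223.0)


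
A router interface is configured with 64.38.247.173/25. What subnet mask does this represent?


/25 means 25 network bits, 7 host bits
Binary: 11111111111111111111111110000000
Mask: 255.255.255.128


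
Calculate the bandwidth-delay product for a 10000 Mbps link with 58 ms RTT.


BDP = bandwidth * RTT
= 10000 Mbps * 58 ms
= 10000 * 1e6 * 58 / 1000 bits
= 580000000 bits
= 72500000 bytes
= 70800.7812 KB
BDP = 580000000 bits (72500000 bytes)


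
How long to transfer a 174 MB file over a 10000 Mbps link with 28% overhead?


Effective throughput = 10000 * (1 - 28/100) = 7200 Mbps
File size in Mb = 174 * 8 = 1392 Mb
Time = 1392 / 7200
Time = 0.1933 seconds


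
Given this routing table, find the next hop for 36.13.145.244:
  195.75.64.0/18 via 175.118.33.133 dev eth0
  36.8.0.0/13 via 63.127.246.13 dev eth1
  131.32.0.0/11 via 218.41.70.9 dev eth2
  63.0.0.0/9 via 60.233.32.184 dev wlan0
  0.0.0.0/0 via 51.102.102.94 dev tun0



Longest prefix match for 36.13.145.244:
  /18 195.75.64.0: no
  /13 36.8.0.0: MATCH
  /11 131.32.0.0: no
  /9 63.0.0.0: no
  /0 0.0.0.0: MATCH
Selected: next-hop 63.127.246.13 via eth1 (matched /13)


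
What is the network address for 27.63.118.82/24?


IP:   00011011.00111111.01110110.01010010
Mask: 11111111.11111111.11111111.00000000
AND operation:
Net:  00011011.00111111.01110110.00000000
Network: 27.63.118.0/24


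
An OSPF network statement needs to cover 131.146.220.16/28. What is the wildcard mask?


Subnet mask: 255.255.255.240
Wildcard = 255.255.255.255 - subnet mask
255 - 255 = 0
255 - 255 = 0
255 - 255 = 0
255 - 240 = 15
Wildcard: 0.0.0.15


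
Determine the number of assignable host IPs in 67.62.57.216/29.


Host bits = 32 - 29 = 3
Total addresses = 2^3 = 8
Usable = total - 2 (network and broadcast)
Usable hosts: 6


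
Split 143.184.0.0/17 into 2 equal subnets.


New prefix = 17 + 1 = 18
Each subnet has 16384 addresses
  143.184.0.0/18
  143.184.64.0/18
Subnets: 143.184.0.0/18, 143.184.64.0/18


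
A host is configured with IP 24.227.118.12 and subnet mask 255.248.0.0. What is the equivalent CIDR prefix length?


Binary: 11111111.11111000.00000000.00000000
Count leading 1s
Prefix: /13


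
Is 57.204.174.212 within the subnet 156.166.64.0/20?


Subnet network: 156.166.64.0
Test IP AND mask: 57.204.160.0
No, 57.204.174.212 is not in 156.166.64.0/20


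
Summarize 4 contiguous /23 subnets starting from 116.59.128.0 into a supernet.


Original prefix: /23
Number of subnets: 4 = 2^2
New prefix = 23 - 2 = 21
Supernet: 116.59.128.0/21


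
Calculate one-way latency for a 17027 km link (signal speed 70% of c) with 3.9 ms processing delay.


Speed = 0.7 * 3e5 km/s = 210000 km/s
Propagation delay = 17027 / 210000 = 0.0811 s = 81.081 ms
Processing delay = 3.9 ms
Total one-way latency = 84.981 ms


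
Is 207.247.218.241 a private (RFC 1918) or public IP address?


RFC 1918 private ranges:
  10.0.0.0/8 (10.0.0.0 - 10.255.255.255)
  172.16.0.0/12 (172.16.0.0 - 172.31.255.255)
  192.168.0.0/16 (192.168.0.0 - 192.168.255.255)
Public (not in any RFC 1918 range)


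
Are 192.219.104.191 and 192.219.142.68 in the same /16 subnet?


Mask: 255.255.0.0
192.219.104.191 AND mask = 192.219.0.0
192.219.142.68 AND mask = 192.219.0.0
Yes, same subnet (192.219.0.0)


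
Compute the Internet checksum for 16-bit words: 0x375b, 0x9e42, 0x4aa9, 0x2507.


Sum all words (with carry folding):
+ 0x375b = 0x375b
+ 0x9e42 = 0xd59d
+ 0x4aa9 = 0x2047
+ 0x2507 = 0x454e
One's complement: ~0x454e
Checksum = 0xbab1


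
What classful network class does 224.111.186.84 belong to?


First octet: 224
Binary: 11100000
1110xxxx -> Class D (224-239)
Class D (multicast), default mask N/A


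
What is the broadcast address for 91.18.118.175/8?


Network: 91.0.0.0/8
Host bits = 24
Set all host bits to 1:
Broadcast: 91.255.255.255


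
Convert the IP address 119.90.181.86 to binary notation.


119 = 01110111
90 = 01011010
181 = 10110101
86 = 01010110
Binary: 01110111.01011010.10110101.01010110


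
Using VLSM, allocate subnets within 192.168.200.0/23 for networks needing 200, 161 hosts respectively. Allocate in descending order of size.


200 hosts -> /24 (254 usable): 192.168.200.0/24
161 hosts -> /24 (254 usable): 192.168.201.0/24
Allocation: 192.168.200.0/24 (200 hosts, 254 usable); 192.168.201.0/24 (161 hosts, 254 usable)


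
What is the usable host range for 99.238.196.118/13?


Network: 99.232.0.0
Broadcast: 99.239.255.255
First usable = network + 1
Last usable = broadcast - 1
Range: 99.232.0.1 to 99.239.255.254


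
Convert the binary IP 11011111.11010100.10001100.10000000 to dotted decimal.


11011111 = 223
11010100 = 212
10001100 = 140
10000000 = 128
IP: 223.212.140.128


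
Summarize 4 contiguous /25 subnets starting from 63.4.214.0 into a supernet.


Original prefix: /25
Number of subnets: 4 = 2^2
New prefix = 25 - 2 = 23
Supernet: 63.4.214.0/23


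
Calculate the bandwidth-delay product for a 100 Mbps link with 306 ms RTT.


BDP = bandwidth * RTT
= 100 Mbps * 306 ms
= 100 * 1e6 * 306 / 1000 bits
= 30600000 bits
= 3825000 bytes
= 3735.3516 KB
BDP = 30600000 bits (3825000 bytes)


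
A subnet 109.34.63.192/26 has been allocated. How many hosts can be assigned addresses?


Host bits = 32 - 26 = 6
Total addresses = 2^6 = 64
Usable = total - 2 (network and broadcast)
Usable hosts: 62


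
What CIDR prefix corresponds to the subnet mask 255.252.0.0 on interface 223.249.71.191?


Binary: 11111111.11111100.00000000.00000000
Count leading 1s
Prefix: /14


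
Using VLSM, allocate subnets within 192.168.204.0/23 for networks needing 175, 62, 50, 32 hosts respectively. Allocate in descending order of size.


175 hosts -> /24 (254 usable): 192.168.204.0/24
62 hosts -> /26 (62 usable): 192.168.205.0/26
50 hosts -> /26 (62 usable): 192.168.205.64/26
32 hosts -> /26 (62 usable): 192.168.205.128/26
Allocation: 192.168.204.0/24 (175 hosts, 254 usable); 192.168.205.0/26 (62 hosts, 62 usable); 192.168.205.64/26 (50 hosts, 62 usable); 192.168.205.128/26 (32 hosts, 62 usable)


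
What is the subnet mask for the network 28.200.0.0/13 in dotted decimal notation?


/13 means 13 network bits, 19 host bits
Binary: 11111111111110000000000000000000
Mask: 255.248.0.0


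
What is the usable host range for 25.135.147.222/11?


Network: 25.128.0.0
Broadcast: 25.159.255.255
First usable = network + 1
Last usable = broadcast - 1
Range: 25.128.0.1 to 25.159.255.254


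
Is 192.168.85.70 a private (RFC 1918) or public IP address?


RFC 1918 private ranges:
  10.0.0.0/8 (10.0.0.0 - 10.255.255.255)
  172.16.0.0/12 (172.16.0.0 - 172.31.255.255)
  192.168.0.0/16 (192.168.0.0 - 192.168.255.255)
Private (in 192.168.0.0/16)


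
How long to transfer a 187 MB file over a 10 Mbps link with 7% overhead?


Effective throughput = 10 * (1 - 7/100) = 9.3 Mbps
File size in Mb = 187 * 8 = 1496 Mb
Time = 1496 / 9.3
Time = 160.8602 seconds
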